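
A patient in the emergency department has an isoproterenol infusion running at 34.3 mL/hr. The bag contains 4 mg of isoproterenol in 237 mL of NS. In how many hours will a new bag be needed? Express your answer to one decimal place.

6.9 hours

Duration = 237 mL ÷ 34.3 mL/hr = 6.909621 hr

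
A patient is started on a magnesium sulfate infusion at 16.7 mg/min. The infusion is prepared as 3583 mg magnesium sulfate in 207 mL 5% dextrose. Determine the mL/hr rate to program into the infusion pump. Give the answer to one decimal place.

16.7 mg/min × 60 min/hr = 1002 mg/hr
Concentration = 3583 mg ÷ 207 mL = 17.30918 mg/mL
Rate = 1002 mg/hr ÷ 17.30918 mg/mL = 57.88836 mL/hr

57.9 mL/hr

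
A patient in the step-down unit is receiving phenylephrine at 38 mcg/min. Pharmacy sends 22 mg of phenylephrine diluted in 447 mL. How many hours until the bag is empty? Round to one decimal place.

38 mcg/min × 60 min/hr = 2280 mcg/hr
Concentration = 22 mg ÷ 447 mL = 0.049217 mg/mL = 49.217 mcg/mL
Rate = 2280 mcg/hr ÷ 49.217 mcg/mL = 46.32545 mL/hr
Duration = 447 mL ÷ 46.32545 mL/hr = 9.649123 hr

9.6 hours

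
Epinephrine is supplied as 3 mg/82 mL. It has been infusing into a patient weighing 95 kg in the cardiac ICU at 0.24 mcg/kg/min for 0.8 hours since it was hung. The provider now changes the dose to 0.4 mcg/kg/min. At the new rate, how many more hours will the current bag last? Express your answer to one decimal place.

Initial rate:
Dose = 0.24 mcg/kg/min × 95 kg = 22.8 mcg/min
22.8 mcg/min × 60 min/hr = 1368 mcg/hr
Concentration = 3 mg ÷ 82 mL = 0.03658537 mg/mL = 36.58537 mcg/mL
Rate = 1368 mcg/hr ÷ 36.58537 mcg/mL = 37.392 mL/hr
Volume infused so far = 37.392 mL/hr × 0.8 hr = 29.9136 mL
Volume remaining = 82 − 29.9136 = 52.0864 mL
New rate:
Dose = 0.4 mcg/kg/min × 95 kg = 38 mcg/min
38 mcg/min × 60 min/hr = 2280 mcg/hr
Rate = 2280 mcg/hr ÷ 36.58537 mcg/mL = 62.32 mL/hr
Time remaining = 52.0864 mL ÷ 62.32 mL/hr = 0.8357895 hr

0.8 hours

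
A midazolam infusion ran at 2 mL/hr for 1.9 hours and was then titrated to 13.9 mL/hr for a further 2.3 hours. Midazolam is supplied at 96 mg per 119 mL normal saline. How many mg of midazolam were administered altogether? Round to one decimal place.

Concentration = 96 mg ÷ 119 mL = 0.8067227 mg/mL
Stage 1: 2 mL/hr × 1.9 hr = 3.8 mL → 3.8 mL × 0.8067227 mg/mL = 3.065546 mg
Stage 2: 13.9 mL/hr × 2.3 hr = 31.97 mL → 31.97 mL × 0.8067227 mg/mL = 25.79092 mg
Total = 3.065546 + 25.79092 = 28.85647 mg

28.9 mg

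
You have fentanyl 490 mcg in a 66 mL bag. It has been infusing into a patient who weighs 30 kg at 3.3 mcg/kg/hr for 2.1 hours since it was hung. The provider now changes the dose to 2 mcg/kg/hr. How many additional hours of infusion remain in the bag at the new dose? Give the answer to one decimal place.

Initial rate:
Dose = 3.3 mcg/kg/hr × 30 kg = 99 mcg/hr
Concentration = 490 mcg ÷ 66 mL = 7.424242 mcg/mL
Rate = 99 mcg/hr ÷ 7.424242 mcg/mL = 13.33469 mL/hr
Volume infused so far = 13.33469 mL/hr × 2.1 hr = 28.00286 mL
Volume remaining = 66 − 28.00286 = 37.99714 mL
New rate:
Dose = 2 mcg/kg/hr × 30 kg = 60 mcg/hr
Rate = 60 mcg/hr ÷ 7.424242 mcg/mL = 8.081633 mL/hr
Time remaining = 37.99714 mL ÷ 8.081633 mL/hr = 4.701667 hr

4.7 hours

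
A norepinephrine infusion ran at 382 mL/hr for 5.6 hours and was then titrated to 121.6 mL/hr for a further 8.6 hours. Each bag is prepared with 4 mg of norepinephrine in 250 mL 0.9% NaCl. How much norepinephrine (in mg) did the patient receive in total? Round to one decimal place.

Concentration = 4 mg ÷ 250 mL = 0.016 mg/mL
Stage 1: 382 mL/hr × 5.6 hr = 2139.2 mL → 2139.2 mL × 0.016 mg/mL = 34.2272 mg
Stage 2: 121.6 mL/hr × 8.6 hr = 1045.76 mL → 1045.76 mL × 0.016 mg/mL = 16.73216 mg
Total = 34.2272 + 16.73216 = 50.95936 mg

51.0 mg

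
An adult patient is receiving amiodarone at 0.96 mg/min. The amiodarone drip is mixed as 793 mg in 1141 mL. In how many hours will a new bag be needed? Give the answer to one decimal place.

0.96 mg/min × 60 min/hr = 57.6 mg/hr
Concentration = 793 mg ÷ 1141 mL = 0.6950044 mg/mL
Rate = 57.6 mg/hr ÷ 0.6950044 mg/mL = 82.87718 mL/hr
Duration = 1141 mL ÷ 82.87718 mL/hr = 13.76736 hr

13.8 hours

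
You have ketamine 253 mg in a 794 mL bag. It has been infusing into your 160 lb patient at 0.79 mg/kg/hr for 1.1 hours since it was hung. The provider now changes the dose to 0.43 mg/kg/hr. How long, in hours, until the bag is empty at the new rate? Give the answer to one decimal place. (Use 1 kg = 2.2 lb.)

Initial rate:
Weight = 160 lb ÷ 2.2 lb/kg = 72.72727 kg
Dose = 0.79 mg/kg/hr × 72.72727 kg = 57.45455 mg/hr
Concentration = 253 mg ÷ 794 mL = 0.3186398 mg/mL
Rate = 57.45455 mg/hr ÷ 0.3186398 mg/mL = 180.3119 mL/hr
Volume infused so far = 180.3119 mL/hr × 1.1 hr = 198.3431 mL
Volume remaining = 794 − 198.3431 = 595.6569 mL
New rate:
Dose = 0.43 mg/kg/hr × 72.72727 kg = 31.27273 mg/hr
Rate = 31.27273 mg/hr ÷ 0.3186398 mg/mL = 98.14445 mL/hr
Time remaining = 595.6569 mL ÷ 98.14445 mL/hr = 6.069186 hr

6.1 hours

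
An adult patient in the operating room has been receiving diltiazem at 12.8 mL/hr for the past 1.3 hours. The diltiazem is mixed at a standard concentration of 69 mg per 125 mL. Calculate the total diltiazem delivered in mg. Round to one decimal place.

Concentration = 69 mg ÷ 125 mL = 0.552 mg/mL
Drug rate = 12.8 mL/hr × 0.552 mg/mL = 7.0656 mg/hr
Total = 7.0656 mg/hr × 1.3 hr = 9.18528 mg

9.2 mg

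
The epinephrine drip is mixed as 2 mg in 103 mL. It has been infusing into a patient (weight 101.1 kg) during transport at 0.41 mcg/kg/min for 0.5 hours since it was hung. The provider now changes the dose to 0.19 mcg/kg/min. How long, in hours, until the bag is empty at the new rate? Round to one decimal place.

Initial rate:
Dose = 0.41 mcg/kg/min × 101.1 kg = 41.451 mcg/min
41.451 mcg/min × 60 min/hr = 2487.06 mcg/hr
Concentration = 2 mg ÷ 103 mL = 0.01941748 mg/mL = 19.41748 mcg/mL
Rate = 2487.06 mcg/hr ÷ 19.41748 mcg/mL = 128.0836 mL/hr
Volume infused so far = 128.0836 mL/hr × 0.5 hr = 64.04179 mL
Volume remaining = 103 − 64.04179 = 38.95821 mL
New rate:
Dose = 0.19 mcg/kg/min × 101.1 kg = 19.209 mcg/min
19.209 mcg/min × 60 min/hr = 1152.54 mcg/hr
Rate = 1152.54 mcg/hr ÷ 19.41748 mcg/mL = 59.35581 mL/hr
Time remaining = 38.95821 mL ÷ 59.35581 mL/hr = 0.6563503 hr

0.7 hours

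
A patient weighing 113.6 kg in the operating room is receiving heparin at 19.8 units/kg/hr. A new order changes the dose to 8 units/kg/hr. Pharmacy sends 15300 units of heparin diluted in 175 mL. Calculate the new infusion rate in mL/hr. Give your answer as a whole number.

10 mL/hr

Dose = 8 units/kg/hr × 113.6 kg = 908.8 units/hr
Concentration = 15300 units ÷ 175 mL = 87.42857 units/mL
Rate = 908.8 units/hr ÷ 87.42857 units/mL = 10.39477 mL/hr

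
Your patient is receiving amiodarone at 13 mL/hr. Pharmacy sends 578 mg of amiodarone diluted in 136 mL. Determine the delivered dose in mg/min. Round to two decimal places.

0.92 mg/min

Concentration = 578 mg ÷ 136 mL = 4.25 mg/mL
Drug rate = 13 mL/hr × 4.25 mg/mL = 55.25 mg/hr
55.25 mg/hr ÷ 60 min/hr = 0.9208333 mg/min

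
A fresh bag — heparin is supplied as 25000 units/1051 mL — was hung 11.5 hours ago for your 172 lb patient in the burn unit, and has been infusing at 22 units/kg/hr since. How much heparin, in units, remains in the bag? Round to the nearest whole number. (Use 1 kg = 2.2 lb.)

Weight = 172 lb ÷ 2.2 lb/kg = 78.18182 kg
Dose = 22 units/kg/hr × 78.18182 kg = 1720 units/hr
Concentration = 25000 units ÷ 1051 mL = 23.78687 units/mL
Rate = 1720 units/hr ÷ 23.78687 units/mL = 72.3088 mL/hr
Volume infused = 72.3088 mL/hr × 11.5 hr = 831.5512 mL
Volume remaining = 1051 − 831.5512 = 219.4488 mL
Drug remaining = 219.4488 mL × 23.78687 units/mL = 5220 units

5220 units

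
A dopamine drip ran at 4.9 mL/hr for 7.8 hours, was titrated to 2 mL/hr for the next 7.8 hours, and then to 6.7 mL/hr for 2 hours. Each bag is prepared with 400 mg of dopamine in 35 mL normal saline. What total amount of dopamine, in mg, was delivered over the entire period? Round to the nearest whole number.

Concentration = 400 mg ÷ 35 mL = 11.42857 mg/mL
Stage 1: 4.9 mL/hr × 7.8 hr = 38.22 mL → 38.22 mL × 11.42857 mg/mL = 436.8 mg
Stage 2: 2 mL/hr × 7.8 hr = 15.6 mL → 15.6 mL × 11.42857 mg/mL = 178.2857 mg
Stage 3: 6.7 mL/hr × 2 hr = 13.4 mL → 13.4 mL × 11.42857 mg/mL = 153.1429 mg
Total = 436.8 + 178.2857 + 153.1429 = 768.2286 mg

768 mg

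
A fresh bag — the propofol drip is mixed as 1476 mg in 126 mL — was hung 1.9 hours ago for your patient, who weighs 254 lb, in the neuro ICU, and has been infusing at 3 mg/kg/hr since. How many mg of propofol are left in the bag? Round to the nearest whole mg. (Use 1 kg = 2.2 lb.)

818 mg

Weight = 254 lb ÷ 2.2 lb/kg = 115.4545 kg
Dose = 3 mg/kg/hr × 115.4545 kg = 346.3636 mg/hr
Concentration = 1476 mg ÷ 126 mL = 11.71429 mg/mL
Rate = 346.3636 mg/hr ÷ 11.71429 mg/mL = 29.56763 mL/hr
Volume infused = 29.56763 mL/hr × 1.9 hr = 56.17849 mL
Volume remaining = 126 − 56.17849 = 69.82151 mL
Drug remaining = 69.82151 mL × 11.71429 mg/mL = 817.9091 mg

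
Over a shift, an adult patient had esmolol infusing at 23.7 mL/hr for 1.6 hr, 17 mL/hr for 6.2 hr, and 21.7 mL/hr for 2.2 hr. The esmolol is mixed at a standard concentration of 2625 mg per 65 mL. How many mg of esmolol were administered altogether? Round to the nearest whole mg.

7716 mg

Concentration = 2625 mg ÷ 65 mL = 40.38462 mg/mL
Stage 1: 23.7 mL/hr × 1.6 hr = 37.92 mL → 37.92 mL × 40.38462 mg/mL = 1531.385 mg
Stage 2: 17 mL/hr × 6.2 hr = 105.4 mL → 105.4 mL × 40.38462 mg/mL = 4256.538 mg
Stage 3: 21.7 mL/hr × 2.2 hr = 47.74 mL → 47.74 mL × 40.38462 mg/mL = 1927.962 mg
Total = 1531.385 + 4256.538 + 1927.962 = 7715.885 mg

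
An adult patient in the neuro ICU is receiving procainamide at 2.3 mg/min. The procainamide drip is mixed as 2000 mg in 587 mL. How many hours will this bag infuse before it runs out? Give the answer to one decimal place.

2.3 mg/min × 60 min/hr = 138 mg/hr
Concentration = 2000 mg ÷ 587 mL = 3.407155 mg/mL
Rate = 138 mg/hr ÷ 3.407155 mg/mL = 40.503 mL/hr
Duration = 587 mL ÷ 40.503 mL/hr = 14.49275 hr

14.5 hours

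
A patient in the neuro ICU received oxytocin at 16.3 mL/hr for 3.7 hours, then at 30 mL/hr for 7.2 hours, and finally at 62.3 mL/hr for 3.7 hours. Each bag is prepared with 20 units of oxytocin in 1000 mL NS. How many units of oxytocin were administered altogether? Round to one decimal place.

10.1 units

Concentration = 20 units ÷ 1000 mL = 0.02 units/mL
Stage 1: 16.3 mL/hr × 3.7 hr = 60.31 mL → 60.31 mL × 0.02 units/mL = 1.2062 units
Stage 2: 30 mL/hr × 7.2 hr = 216 mL → 216 mL × 0.02 units/mL = 4.32 units
Stage 3: 62.3 mL/hr × 3.7 hr = 230.51 mL → 230.51 mL × 0.02 units/mL = 4.6102 units
Total = 1.2062 + 4.32 + 4.6102 = 10.1364 units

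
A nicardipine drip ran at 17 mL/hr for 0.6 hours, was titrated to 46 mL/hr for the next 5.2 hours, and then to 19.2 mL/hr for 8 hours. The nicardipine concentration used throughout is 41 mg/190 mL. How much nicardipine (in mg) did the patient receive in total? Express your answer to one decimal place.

Concentration = 41 mg ÷ 190 mL = 0.2157895 mg/mL
Stage 1: 17 mL/hr × 0.6 hr = 10.2 mL → 10.2 mL × 0.2157895 mg/mL = 2.201053 mg
Stage 2: 46 mL/hr × 5.2 hr = 239.2 mL → 239.2 mL × 0.2157895 mg/mL = 51.61684 mg
Stage 3: 19.2 mL/hr × 8 hr = 153.6 mL → 153.6 mL × 0.2157895 mg/mL = 33.14526 mg
Total = 2.201053 + 51.61684 + 33.14526 = 86.96316 mg

87.0 mg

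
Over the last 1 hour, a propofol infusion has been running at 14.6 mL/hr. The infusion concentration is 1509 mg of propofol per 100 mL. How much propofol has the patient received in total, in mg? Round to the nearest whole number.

220 mg

Concentration = 1509 mg ÷ 100 mL = 15.09 mg/mL = 15090 mcg/mL
Drug rate = 14.6 mL/hr × 15090 mcg/mL = 220314 mcg/hr
Total = 220314 mcg/hr × 1 hr = 220314 mcg = 220.314 mg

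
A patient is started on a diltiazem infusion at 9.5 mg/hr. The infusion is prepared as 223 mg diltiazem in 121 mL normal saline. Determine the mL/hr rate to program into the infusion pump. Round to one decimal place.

Concentration = 223 mg ÷ 121 mL = 1.842975 mg/mL
Rate = 9.5 mg/hr ÷ 1.842975 mg/mL = 5.154709 mL/hr

5.2 mL/hr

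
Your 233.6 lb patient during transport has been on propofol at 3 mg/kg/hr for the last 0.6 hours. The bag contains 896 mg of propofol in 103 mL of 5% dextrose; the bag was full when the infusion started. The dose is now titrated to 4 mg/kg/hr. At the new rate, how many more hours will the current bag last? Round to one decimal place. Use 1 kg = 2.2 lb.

Initial rate:
Weight = 233.6 lb ÷ 2.2 lb/kg = 106.1818 kg
Dose = 3 mg/kg/hr × 106.1818 kg = 318.5455 mg/hr
Concentration = 896 mg ÷ 103 mL = 8.699029 mg/mL
Rate = 318.5455 mg/hr ÷ 8.699029 mg/mL = 36.61851 mL/hr
Volume infused so far = 36.61851 mL/hr × 0.6 hr = 21.9711 mL
Volume remaining = 103 − 21.9711 = 81.0289 mL
New rate:
Dose = 4 mg/kg/hr × 106.1818 kg = 424.7273 mg/hr
Rate = 424.7273 mg/hr ÷ 8.699029 mg/mL = 48.82468 mL/hr
Time remaining = 81.0289 mL ÷ 48.82468 mL/hr = 1.659589 hr

1.7 hours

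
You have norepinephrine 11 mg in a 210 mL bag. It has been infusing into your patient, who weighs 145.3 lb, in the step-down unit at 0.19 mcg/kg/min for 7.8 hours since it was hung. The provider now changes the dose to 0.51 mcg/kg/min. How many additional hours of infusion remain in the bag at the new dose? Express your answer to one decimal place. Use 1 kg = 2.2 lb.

Initial rate:
Weight = 145.3 lb ÷ 2.2 lb/kg = 66.04545 kg
Dose = 0.19 mcg/kg/min × 66.04545 kg = 12.54864 mcg/min
12.54864 mcg/min × 60 min/hr = 752.9182 mcg/hr
Concentration = 11 mg ÷ 210 mL = 0.05238095 mg/mL = 52.38095 mcg/mL
Rate = 752.9182 mcg/hr ÷ 52.38095 mcg/mL = 14.37389 mL/hr
Volume infused so far = 14.37389 mL/hr × 7.8 hr = 112.1164 mL
Volume remaining = 210 − 112.1164 = 97.88364 mL
New rate:
Dose = 0.51 mcg/kg/min × 66.04545 kg = 33.68318 mcg/min
33.68318 mcg/min × 60 min/hr = 2020.991 mcg/hr
Rate = 2020.991 mcg/hr ÷ 52.38095 mcg/mL = 38.58255 mL/hr
Time remaining = 97.88364 mL ÷ 38.58255 mL/hr = 2.536992 hr

2.5 hours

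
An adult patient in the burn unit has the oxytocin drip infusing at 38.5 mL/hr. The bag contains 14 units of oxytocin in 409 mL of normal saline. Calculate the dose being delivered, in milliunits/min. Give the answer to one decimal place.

Concentration = 14 units ÷ 409 mL = 0.03422983 units/mL = 34.22983 milliunits/mL
Drug rate = 38.5 mL/hr × 34.22983 milliunits/mL = 1317.848 milliunits/hr
1317.848 milliunits/hr ÷ 60 min/hr = 21.96414 milliunits/min

22.0 milliunits/min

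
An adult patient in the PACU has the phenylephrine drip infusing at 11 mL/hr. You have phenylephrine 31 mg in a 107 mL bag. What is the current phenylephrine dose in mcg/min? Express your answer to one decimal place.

Concentration = 31 mg ÷ 107 mL = 0.2897196 mg/mL = 289.7196 mcg/mL
Drug rate = 11 mL/hr × 289.7196 mcg/mL = 3186.916 mcg/hr
3186.916 mcg/hr ÷ 60 min/hr = 53.11526 mcg/min

53.1 mcg/min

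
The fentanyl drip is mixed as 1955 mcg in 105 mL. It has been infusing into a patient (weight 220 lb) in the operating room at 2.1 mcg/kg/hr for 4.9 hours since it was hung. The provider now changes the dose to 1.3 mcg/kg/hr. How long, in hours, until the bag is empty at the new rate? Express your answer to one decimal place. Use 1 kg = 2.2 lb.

7.1 hours

Initial rate:
Weight = 220 lb ÷ 2.2 lb/kg = 100 kg
Dose = 2.1 mcg/kg/hr × 100 kg = 210 mcg/hr
Concentration = 1955 mcg ÷ 105 mL = 18.61905 mcg/mL
Rate = 210 mcg/hr ÷ 18.61905 mcg/mL = 11.27877 mL/hr
Volume infused so far = 11.27877 mL/hr × 4.9 hr = 55.26598 mL
Volume remaining = 105 − 55.26598 = 49.73402 mL
New rate:
Dose = 1.3 mcg/kg/hr × 100 kg = 130 mcg/hr
Rate = 130 mcg/hr ÷ 18.61905 mcg/mL = 6.982097 mL/hr
Time remaining = 49.73402 mL ÷ 6.982097 mL/hr = 7.123077 hr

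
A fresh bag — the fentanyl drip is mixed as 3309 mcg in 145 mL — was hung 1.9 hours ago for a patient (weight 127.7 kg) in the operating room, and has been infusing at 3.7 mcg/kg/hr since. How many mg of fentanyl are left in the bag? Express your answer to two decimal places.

Dose = 3.7 mcg/kg/hr × 127.7 kg = 472.49 mcg/hr
Concentration = 3309 mcg ÷ 145 mL = 22.82069 mcg/mL
Rate = 472.49 mcg/hr ÷ 22.82069 mcg/mL = 20.70446 mL/hr
Volume infused = 20.70446 mL/hr × 1.9 hr = 39.33847 mL
Volume remaining = 145 − 39.33847 = 105.6615 mL
Drug remaining = 105.6615 mL × 22.82069 mcg/mL = 2411.269 mcg = 2.411269 mg

2.41 mg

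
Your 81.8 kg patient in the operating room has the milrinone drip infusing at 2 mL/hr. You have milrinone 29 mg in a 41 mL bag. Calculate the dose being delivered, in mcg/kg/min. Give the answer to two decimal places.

0.29 mcg/kg/min

Concentration = 29 mg ÷ 41 mL = 0.7073171 mg/mL = 707.3171 mcg/mL
Drug rate = 2 mL/hr × 707.3171 mcg/mL = 1414.634 mcg/hr
1414.634 mcg/hr ÷ 60 min/hr = 23.57724 mcg/min
23.57724 mcg/min ÷ 81.8 kg = 0.2882303 mcg/kg/min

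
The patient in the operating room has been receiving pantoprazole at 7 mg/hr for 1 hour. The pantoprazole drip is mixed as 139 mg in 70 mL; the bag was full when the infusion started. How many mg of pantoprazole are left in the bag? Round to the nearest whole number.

132 mg

Concentration = 139 mg ÷ 70 mL = 1.985714 mg/mL
Rate = 7 mg/hr ÷ 1.985714 mg/mL = 3.52518 mL/hr
Volume infused = 3.52518 mL/hr × 1 hr = 3.52518 mL
Volume remaining = 70 − 3.52518 = 66.47482 mL
Drug remaining = 66.47482 mL × 1.985714 mg/mL = 132 mg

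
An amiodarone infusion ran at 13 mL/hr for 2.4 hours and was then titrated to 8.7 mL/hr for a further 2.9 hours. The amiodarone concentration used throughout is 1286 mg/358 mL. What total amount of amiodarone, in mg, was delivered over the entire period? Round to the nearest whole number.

Concentration = 1286 mg ÷ 358 mL = 3.592179 mg/mL
Stage 1: 13 mL/hr × 2.4 hr = 31.2 mL → 31.2 mL × 3.592179 mg/mL = 112.076 mg
Stage 2: 8.7 mL/hr × 2.9 hr = 25.23 mL → 25.23 mL × 3.592179 mg/mL = 90.63067 mg
Total = 112.076 + 90.63067 = 202.7066 mg

203 mg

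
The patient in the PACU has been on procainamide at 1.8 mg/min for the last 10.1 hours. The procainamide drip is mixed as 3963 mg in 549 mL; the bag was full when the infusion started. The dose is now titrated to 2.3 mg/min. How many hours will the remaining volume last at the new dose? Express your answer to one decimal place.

20.8 hours

Initial rate:
1.8 mg/min × 60 min/hr = 108 mg/hr
Concentration = 3963 mg ÷ 549 mL = 7.218579 mg/mL
Rate = 108 mg/hr ÷ 7.218579 mg/mL = 14.96139 mL/hr
Volume infused so far = 14.96139 mL/hr × 10.1 hr = 151.1101 mL
Volume remaining = 549 − 151.1101 = 397.8899 mL
New rate:
2.3 mg/min × 60 min/hr = 138 mg/hr
Rate = 138 mg/hr ÷ 7.218579 mg/mL = 19.11734 mL/hr
Time remaining = 397.8899 mL ÷ 19.11734 mL/hr = 20.81304 hr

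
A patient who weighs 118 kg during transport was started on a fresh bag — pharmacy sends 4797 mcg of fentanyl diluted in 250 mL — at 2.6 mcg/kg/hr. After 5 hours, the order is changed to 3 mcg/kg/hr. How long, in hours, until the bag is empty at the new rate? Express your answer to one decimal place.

9.2 hours

Initial rate:
Dose = 2.6 mcg/kg/hr × 118 kg = 306.8 mcg/hr
Concentration = 4797 mcg ÷ 250 mL = 19.188 mcg/mL
Rate = 306.8 mcg/hr ÷ 19.188 mcg/mL = 15.98916 mL/hr
Volume infused so far = 15.98916 mL/hr × 5 hr = 79.9458 mL
Volume remaining = 250 − 79.9458 = 170.0542 mL
New rate:
Dose = 3 mcg/kg/hr × 118 kg = 354 mcg/hr
Rate = 354 mcg/hr ÷ 19.188 mcg/mL = 18.44903 mL/hr
Time remaining = 170.0542 mL ÷ 18.44903 mL/hr = 9.217514 hr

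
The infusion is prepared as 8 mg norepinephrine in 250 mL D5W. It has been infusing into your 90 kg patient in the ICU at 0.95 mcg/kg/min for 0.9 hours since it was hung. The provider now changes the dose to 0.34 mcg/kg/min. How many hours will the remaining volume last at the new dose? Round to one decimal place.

1.8 hours

Initial rate:
Dose = 0.95 mcg/kg/min × 90 kg = 85.5 mcg/min
85.5 mcg/min × 60 min/hr = 5130 mcg/hr
Concentration = 8 mg ÷ 250 mL = 0.032 mg/mL = 32 mcg/mL
Rate = 5130 mcg/hr ÷ 32 mcg/mL = 160.3125 mL/hr
Volume infused so far = 160.3125 mL/hr × 0.9 hr = 144.2812 mL
Volume remaining = 250 − 144.2812 = 105.7188 mL
New rate:
Dose = 0.34 mcg/kg/min × 90 kg = 30.6 mcg/min
30.6 mcg/min × 60 min/hr = 1836 mcg/hr
Rate = 1836 mcg/hr ÷ 32 mcg/mL = 57.375 mL/hr
Time remaining = 105.7188 mL ÷ 57.375 mL/hr = 1.842593 hr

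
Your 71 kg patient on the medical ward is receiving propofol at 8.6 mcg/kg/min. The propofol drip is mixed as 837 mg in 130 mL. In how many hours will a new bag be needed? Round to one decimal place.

22.8 hours

Dose = 8.6 mcg/kg/min × 71 kg = 610.6 mcg/min
610.6 mcg/min × 60 min/hr = 36636 mcg/hr
Concentration = 837 mg ÷ 130 mL = 6.438462 mg/mL = 6438.462 mcg/mL
Rate = 36636 mcg/hr ÷ 6438.462 mcg/mL = 5.690179 mL/hr
Duration = 130 mL ÷ 5.690179 mL/hr = 22.84638 hr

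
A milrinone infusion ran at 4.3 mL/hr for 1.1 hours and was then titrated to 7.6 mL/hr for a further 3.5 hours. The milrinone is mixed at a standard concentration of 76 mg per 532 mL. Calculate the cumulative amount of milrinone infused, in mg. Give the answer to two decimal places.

Concentration = 76 mg ÷ 532 mL = 0.1428571 mg/mL
Stage 1: 4.3 mL/hr × 1.1 hr = 4.73 mL → 4.73 mL × 0.1428571 mg/mL = 0.6757143 mg
Stage 2: 7.6 mL/hr × 3.5 hr = 26.6 mL → 26.6 mL × 0.1428571 mg/mL = 3.8 mg
Total = 0.6757143 + 3.8 = 4.475714 mg

4.48 mg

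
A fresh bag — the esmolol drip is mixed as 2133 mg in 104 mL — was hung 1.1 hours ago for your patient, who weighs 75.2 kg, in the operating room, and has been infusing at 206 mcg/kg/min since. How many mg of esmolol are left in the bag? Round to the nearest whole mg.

1111 mg

Dose = 206 mcg/kg/min × 75.2 kg = 15491.2 mcg/min
15491.2 mcg/min × 60 min/hr = 929472 mcg/hr
Concentration = 2133 mg ÷ 104 mL = 20.50962 mg/mL = 20509.62 mcg/mL
Rate = 929472 mcg/hr ÷ 20509.62 mcg/mL = 45.31884 mL/hr
Volume infused = 45.31884 mL/hr × 1.1 hr = 49.85073 mL
Volume remaining = 104 − 49.85073 = 54.14927 mL
Drug remaining = 54.14927 mL × 20509.62 mcg/mL = 1110581 mcg = 1110.581 mg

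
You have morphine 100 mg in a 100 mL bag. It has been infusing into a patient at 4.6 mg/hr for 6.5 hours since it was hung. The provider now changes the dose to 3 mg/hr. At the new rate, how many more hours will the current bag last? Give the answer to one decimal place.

23.4 hours

Initial rate:
Concentration = 100 mg ÷ 100 mL = 1 mg/mL
Rate = 4.6 mg/hr ÷ 1 mg/mL = 4.6 mL/hr
Volume infused so far = 4.6 mL/hr × 6.5 hr = 29.9 mL
Volume remaining = 100 − 29.9 = 70.1 mL
New rate:
Rate = 3 mg/hr ÷ 1 mg/mL = 3 mL/hr
Time remaining = 70.1 mL ÷ 3 mL/hr = 23.36667 hr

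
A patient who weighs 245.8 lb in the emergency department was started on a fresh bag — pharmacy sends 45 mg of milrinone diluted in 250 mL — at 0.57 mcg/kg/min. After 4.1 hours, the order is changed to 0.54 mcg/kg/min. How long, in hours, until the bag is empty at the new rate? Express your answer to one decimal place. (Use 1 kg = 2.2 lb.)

8.1 hours

Initial rate:
Weight = 245.8 lb ÷ 2.2 lb/kg = 111.7273 kg
Dose = 0.57 mcg/kg/min × 111.7273 kg = 63.68455 mcg/min
63.68455 mcg/min × 60 min/hr = 3821.073 mcg/hr
Concentration = 45 mg ÷ 250 mL = 0.18 mg/mL = 180 mcg/mL
Rate = 3821.073 mcg/hr ÷ 180 mcg/mL = 21.22818 mL/hr
Volume infused so far = 21.22818 mL/hr × 4.1 hr = 87.03555 mL
Volume remaining = 250 − 87.03555 = 162.9645 mL
New rate:
Dose = 0.54 mcg/kg/min × 111.7273 kg = 60.33273 mcg/min
60.33273 mcg/min × 60 min/hr = 3619.964 mcg/hr
Rate = 3619.964 mcg/hr ÷ 180 mcg/mL = 20.11091 mL/hr
Time remaining = 162.9645 mL ÷ 20.11091 mL/hr = 8.103286 hr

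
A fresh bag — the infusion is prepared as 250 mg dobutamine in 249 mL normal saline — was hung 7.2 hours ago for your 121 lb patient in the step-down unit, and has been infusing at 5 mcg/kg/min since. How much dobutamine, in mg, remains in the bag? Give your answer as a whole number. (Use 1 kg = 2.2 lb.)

Weight = 121 lb ÷ 2.2 lb/kg = 55 kg
Dose = 5 mcg/kg/min × 55 kg = 275 mcg/min
275 mcg/min × 60 min/hr = 16500 mcg/hr
Concentration = 250 mg ÷ 249 mL = 1.004016 mg/mL = 1004.016 mcg/mL
Rate = 16500 mcg/hr ÷ 1004.016 mcg/mL = 16.434 mL/hr
Volume infused = 16.434 mL/hr × 7.2 hr = 118.3248 mL
Volume remaining = 249 − 118.3248 = 130.6752 mL
Drug remaining = 130.6752 mL × 1004.016 mcg/mL = 131200 mcg = 131.2 mg

131 mg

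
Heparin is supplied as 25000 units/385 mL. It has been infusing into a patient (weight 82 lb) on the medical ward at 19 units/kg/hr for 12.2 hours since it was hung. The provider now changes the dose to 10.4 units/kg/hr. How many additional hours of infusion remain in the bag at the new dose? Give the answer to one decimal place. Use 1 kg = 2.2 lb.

42.2 hours

Initial rate:
Weight = 82 lb ÷ 2.2 lb/kg = 37.27273 kg
Dose = 19 units/kg/hr × 37.27273 kg = 708.1818 units/hr
Concentration = 25000 units ÷ 385 mL = 64.93506 units/mL
Rate = 708.1818 units/hr ÷ 64.93506 units/mL = 10.906 mL/hr
Volume infused so far = 10.906 mL/hr × 12.2 hr = 133.0532 mL
Volume remaining = 385 − 133.0532 = 251.9468 mL
New rate:
Dose = 10.4 units/kg/hr × 37.27273 kg = 387.6364 units/hr
Rate = 387.6364 units/hr ÷ 64.93506 units/mL = 5.9696 mL/hr
Time remaining = 251.9468 mL ÷ 5.9696 mL/hr = 42.20497 hr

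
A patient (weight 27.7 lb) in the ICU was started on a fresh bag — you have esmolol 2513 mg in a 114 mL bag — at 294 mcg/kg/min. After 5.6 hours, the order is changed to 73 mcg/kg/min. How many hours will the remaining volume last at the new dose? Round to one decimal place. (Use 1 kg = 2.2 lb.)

23.0 hours

Initial rate:
Weight = 27.7 lb ÷ 2.2 lb/kg = 12.59091 kg
Dose = 294 mcg/kg/min × 12.59091 kg = 3701.727 mcg/min
3701.727 mcg/min × 60 min/hr = 222103.6 mcg/hr
Concentration = 2513 mg ÷ 114 mL = 22.04386 mg/mL = 22043.86 mcg/mL
Rate = 222103.6 mcg/hr ÷ 22043.86 mcg/mL = 10.07553 mL/hr
Volume infused so far = 10.07553 mL/hr × 5.6 hr = 56.42299 mL
Volume remaining = 114 − 56.42299 = 57.57701 mL
New rate:
Dose = 73 mcg/kg/min × 12.59091 kg = 919.1364 mcg/min
919.1364 mcg/min × 60 min/hr = 55148.18 mcg/hr
Rate = 55148.18 mcg/hr ÷ 22043.86 mcg/mL = 2.501748 mL/hr
Time remaining = 57.57701 mL ÷ 2.501748 mL/hr = 23.01471 hr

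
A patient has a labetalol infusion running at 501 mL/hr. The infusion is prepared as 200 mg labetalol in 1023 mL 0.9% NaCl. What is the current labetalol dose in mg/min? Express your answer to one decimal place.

Concentration = 200 mg ÷ 1023 mL = 0.1955034 mg/mL
Drug rate = 501 mL/hr × 0.1955034 mg/mL = 97.94721 mg/hr
97.94721 mg/hr ÷ 60 min/hr = 1.632454 mg/min

1.6 mg/min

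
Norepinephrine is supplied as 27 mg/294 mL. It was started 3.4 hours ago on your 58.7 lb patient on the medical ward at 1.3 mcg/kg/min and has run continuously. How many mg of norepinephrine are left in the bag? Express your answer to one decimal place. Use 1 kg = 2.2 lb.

19.9 mg

Weight = 58.7 lb ÷ 2.2 lb/kg = 26.68182 kg
Dose = 1.3 mcg/kg/min × 26.68182 kg = 34.68636 mcg/min
34.68636 mcg/min × 60 min/hr = 2081.182 mcg/hr
Concentration = 27 mg ÷ 294 mL = 0.09183673 mg/mL = 91.83673 mcg/mL
Rate = 2081.182 mcg/hr ÷ 91.83673 mcg/mL = 22.66176 mL/hr
Volume infused = 22.66176 mL/hr × 3.4 hr = 77.04998 mL
Volume remaining = 294 − 77.04998 = 216.95 mL
Drug remaining = 216.95 mL × 91.83673 mcg/mL = 19923.98 mcg = 19.92398 mg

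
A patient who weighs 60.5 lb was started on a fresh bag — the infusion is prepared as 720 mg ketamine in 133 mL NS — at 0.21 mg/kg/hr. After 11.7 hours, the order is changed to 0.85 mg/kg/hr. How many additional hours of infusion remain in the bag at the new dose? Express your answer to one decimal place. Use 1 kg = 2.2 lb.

Initial rate:
Weight = 60.5 lb ÷ 2.2 lb/kg = 27.5 kg
Dose = 0.21 mg/kg/hr × 27.5 kg = 5.775 mg/hr
Concentration = 720 mg ÷ 133 mL = 5.413534 mg/mL
Rate = 5.775 mg/hr ÷ 5.413534 mg/mL = 1.066771 mL/hr
Volume infused so far = 1.066771 mL/hr × 11.7 hr = 12.48122 mL
Volume remaining = 133 − 12.48122 = 120.5188 mL
New rate:
Dose = 0.85 mg/kg/hr × 27.5 kg = 23.375 mg/hr
Rate = 23.375 mg/hr ÷ 5.413534 mg/mL = 4.317882 mL/hr
Time remaining = 120.5188 mL ÷ 4.317882 mL/hr = 27.91155 hr

27.9 hours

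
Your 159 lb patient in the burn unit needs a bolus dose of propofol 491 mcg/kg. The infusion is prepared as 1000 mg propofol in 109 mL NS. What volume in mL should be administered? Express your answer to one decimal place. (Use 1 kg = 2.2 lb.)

3.9 mL

Weight = 159 lb ÷ 2.2 lb/kg = 72.27273 kg
Dose = 491 mcg/kg × 72.27273 kg = 35485.91 mcg
Concentration = 1000 mg ÷ 109 mL = 9.174312 mg/mL = 9174.312 mcg/mL
Volume = 35485.91 mcg ÷ 9174.312 mcg/mL = 3.867964 mL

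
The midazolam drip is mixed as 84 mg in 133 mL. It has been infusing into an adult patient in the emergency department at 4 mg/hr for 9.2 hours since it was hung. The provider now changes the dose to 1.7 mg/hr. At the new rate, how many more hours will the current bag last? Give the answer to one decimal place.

27.8 hours

Initial rate:
Concentration = 84 mg ÷ 133 mL = 0.6315789 mg/mL
Rate = 4 mg/hr ÷ 0.6315789 mg/mL = 6.333333 mL/hr
Volume infused so far = 6.333333 mL/hr × 9.2 hr = 58.26667 mL
Volume remaining = 133 − 58.26667 = 74.73333 mL
New rate:
Rate = 1.7 mg/hr ÷ 0.6315789 mg/mL = 2.691667 mL/hr
Time remaining = 74.73333 mL ÷ 2.691667 mL/hr = 27.76471 hr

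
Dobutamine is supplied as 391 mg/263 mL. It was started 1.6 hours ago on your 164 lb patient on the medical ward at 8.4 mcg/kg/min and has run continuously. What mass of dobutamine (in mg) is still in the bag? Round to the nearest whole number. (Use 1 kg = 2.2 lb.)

Weight = 164 lb ÷ 2.2 lb/kg = 74.54545 kg
Dose = 8.4 mcg/kg/min × 74.54545 kg = 626.1818 mcg/min
626.1818 mcg/min × 60 min/hr = 37570.91 mcg/hr
Concentration = 391 mg ÷ 263 mL = 1.486692 mg/mL = 1486.692 mcg/mL
Rate = 37570.91 mcg/hr ÷ 1486.692 mcg/mL = 25.27148 mL/hr
Volume infused = 25.27148 mL/hr × 1.6 hr = 40.43437 mL
Volume remaining = 263 − 40.43437 = 222.5656 mL
Drug remaining = 222.5656 mL × 1486.692 mcg/mL = 330886.5 mcg = 330.8865 mg

331 mg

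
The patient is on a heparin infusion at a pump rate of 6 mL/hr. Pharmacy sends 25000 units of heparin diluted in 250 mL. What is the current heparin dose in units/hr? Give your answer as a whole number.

600 units/hr

Concentration = 25000 units ÷ 250 mL = 100 units/mL
Drug rate = 6 mL/hr × 100 units/mL = 600 units/hr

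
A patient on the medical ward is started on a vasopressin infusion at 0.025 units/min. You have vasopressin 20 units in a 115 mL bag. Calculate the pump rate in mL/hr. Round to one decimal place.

8.6 mL/hr

0.025 units/min × 60 min/hr = 1.5 units/hr
Concentration = 20 units ÷ 115 mL = 0.173913 units/mL
Rate = 1.5 units/hr ÷ 0.173913 units/mL = 8.625 mL/hr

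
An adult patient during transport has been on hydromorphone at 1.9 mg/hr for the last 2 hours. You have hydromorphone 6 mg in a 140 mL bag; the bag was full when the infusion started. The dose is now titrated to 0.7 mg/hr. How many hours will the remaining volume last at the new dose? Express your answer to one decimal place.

Initial rate:
Concentration = 6 mg ÷ 140 mL = 0.04285714 mg/mL
Rate = 1.9 mg/hr ÷ 0.04285714 mg/mL = 44.33333 mL/hr
Volume infused so far = 44.33333 mL/hr × 2 hr = 88.66667 mL
Volume remaining = 140 − 88.66667 = 51.33333 mL
New rate:
Rate = 0.7 mg/hr ÷ 0.04285714 mg/mL = 16.33333 mL/hr
Time remaining = 51.33333 mL ÷ 16.33333 mL/hr = 3.142857 hr

3.1 hours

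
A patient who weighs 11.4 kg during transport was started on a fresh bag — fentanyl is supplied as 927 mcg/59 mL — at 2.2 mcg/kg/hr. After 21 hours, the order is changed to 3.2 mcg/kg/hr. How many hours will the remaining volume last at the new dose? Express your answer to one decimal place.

Initial rate:
Dose = 2.2 mcg/kg/hr × 11.4 kg = 25.08 mcg/hr
Concentration = 927 mcg ÷ 59 mL = 15.71186 mcg/mL
Rate = 25.08 mcg/hr ÷ 15.71186 mcg/mL = 1.596246 mL/hr
Volume infused so far = 1.596246 mL/hr × 21 hr = 33.52117 mL
Volume remaining = 59 − 33.52117 = 25.47883 mL
New rate:
Dose = 3.2 mcg/kg/hr × 11.4 kg = 36.48 mcg/hr
Rate = 36.48 mcg/hr ÷ 15.71186 mcg/mL = 2.321812 mL/hr
Time remaining = 25.47883 mL ÷ 2.321812 mL/hr = 10.97368 hr

11.0 hours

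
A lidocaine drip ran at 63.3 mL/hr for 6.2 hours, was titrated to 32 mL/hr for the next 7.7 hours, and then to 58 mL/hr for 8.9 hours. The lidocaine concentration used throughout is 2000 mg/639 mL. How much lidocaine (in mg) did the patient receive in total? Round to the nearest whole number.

Concentration = 2000 mg ÷ 639 mL = 3.12989 mg/mL
Stage 1: 63.3 mL/hr × 6.2 hr = 392.46 mL → 392.46 mL × 3.12989 mg/mL = 1228.357 mg
Stage 2: 32 mL/hr × 7.7 hr = 246.4 mL → 246.4 mL × 3.12989 mg/mL = 771.205 mg
Stage 3: 58 mL/hr × 8.9 hr = 516.2 mL → 516.2 mL × 3.12989 mg/mL = 1615.649 mg
Total = 1228.357 + 771.205 + 1615.649 = 3615.211 mg

3615 mg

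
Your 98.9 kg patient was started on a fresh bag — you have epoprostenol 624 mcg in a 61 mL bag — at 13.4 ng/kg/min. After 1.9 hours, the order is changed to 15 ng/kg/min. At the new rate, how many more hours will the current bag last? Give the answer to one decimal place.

5.3 hours

Initial rate:
Dose = 13.4 ng/kg/min × 98.9 kg = 1325.26 ng/min
1325.26 ng/min × 60 min/hr = 79515.6 ng/hr
Concentration = 624 mcg ÷ 61 mL = 10.22951 mcg/mL = 10229.51 ng/mL
Rate = 79515.6 ng/hr ÷ 10229.51 ng/mL = 7.77316 mL/hr
Volume infused so far = 7.77316 mL/hr × 1.9 hr = 14.769 mL
Volume remaining = 61 − 14.769 = 46.231 mL
New rate:
Dose = 15 ng/kg/min × 98.9 kg = 1483.5 ng/min
1483.5 ng/min × 60 min/hr = 89010 ng/hr
Rate = 89010 ng/hr ÷ 10229.51 ng/mL = 8.701298 mL/hr
Time remaining = 46.231 mL ÷ 8.701298 mL/hr = 5.313115 hr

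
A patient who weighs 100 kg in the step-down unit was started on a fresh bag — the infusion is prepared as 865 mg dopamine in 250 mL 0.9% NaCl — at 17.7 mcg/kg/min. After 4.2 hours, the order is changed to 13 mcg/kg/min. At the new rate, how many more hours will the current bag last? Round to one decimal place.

Initial rate:
Dose = 17.7 mcg/kg/min × 100 kg = 1770 mcg/min
1770 mcg/min × 60 min/hr = 106200 mcg/hr
Concentration = 865 mg ÷ 250 mL = 3.46 mg/mL = 3460 mcg/mL
Rate = 106200 mcg/hr ÷ 3460 mcg/mL = 30.69364 mL/hr
Volume infused so far = 30.69364 mL/hr × 4.2 hr = 128.9133 mL
Volume remaining = 250 − 128.9133 = 121.0867 mL
New rate:
Dose = 13 mcg/kg/min × 100 kg = 1300 mcg/min
1300 mcg/min × 60 min/hr = 78000 mcg/hr
Rate = 78000 mcg/hr ÷ 3460 mcg/mL = 22.54335 mL/hr
Time remaining = 121.0867 mL ÷ 22.54335 mL/hr = 5.371282 hr

5.4 hours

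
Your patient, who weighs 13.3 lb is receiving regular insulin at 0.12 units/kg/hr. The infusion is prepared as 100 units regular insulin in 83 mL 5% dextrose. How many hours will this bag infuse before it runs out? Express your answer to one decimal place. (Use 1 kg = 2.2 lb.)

Weight = 13.3 lb ÷ 2.2 lb/kg = 6.045455 kg
Dose = 0.12 units/kg/hr × 6.045455 kg = 0.7254545 units/hr
Concentration = 100 units ÷ 83 mL = 1.204819 units/mL
Rate = 0.7254545 units/hr ÷ 1.204819 units/mL = 0.6021273 mL/hr
Duration = 83 mL ÷ 0.6021273 mL/hr = 137.8446 hr

137.8 hours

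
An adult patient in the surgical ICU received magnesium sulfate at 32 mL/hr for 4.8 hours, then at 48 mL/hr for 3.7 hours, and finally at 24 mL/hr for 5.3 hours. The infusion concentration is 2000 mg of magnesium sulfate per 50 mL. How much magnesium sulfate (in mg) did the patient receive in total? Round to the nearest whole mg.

18336 mg

Concentration = 2000 mg ÷ 50 mL = 40 mg/mL
Stage 1: 32 mL/hr × 4.8 hr = 153.6 mL → 153.6 mL × 40 mg/mL = 6144 mg
Stage 2: 48 mL/hr × 3.7 hr = 177.6 mL → 177.6 mL × 40 mg/mL = 7104 mg
Stage 3: 24 mL/hr × 5.3 hr = 127.2 mL → 127.2 mL × 40 mg/mL = 5088 mg
Total = 6144 + 7104 + 5088 = 18336 mg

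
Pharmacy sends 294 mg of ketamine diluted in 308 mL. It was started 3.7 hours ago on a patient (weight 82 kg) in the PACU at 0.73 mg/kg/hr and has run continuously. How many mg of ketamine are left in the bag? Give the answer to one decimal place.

Dose = 0.73 mg/kg/hr × 82 kg = 59.86 mg/hr
Concentration = 294 mg ÷ 308 mL = 0.9545455 mg/mL
Rate = 59.86 mg/hr ÷ 0.9545455 mg/mL = 62.71048 mL/hr
Volume infused = 62.71048 mL/hr × 3.7 hr = 232.0288 mL
Volume remaining = 308 − 232.0288 = 75.97124 mL
Drug remaining = 75.97124 mL × 0.9545455 mg/mL = 72.518 mg

72.5 mg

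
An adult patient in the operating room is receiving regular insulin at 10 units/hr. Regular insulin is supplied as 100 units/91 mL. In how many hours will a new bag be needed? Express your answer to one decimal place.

10.0 hours

Concentration = 100 units ÷ 91 mL = 1.098901 units/mL
Rate = 10 units/hr ÷ 1.098901 units/mL = 9.1 mL/hr
Duration = 91 mL ÷ 9.1 mL/hr = 10 hr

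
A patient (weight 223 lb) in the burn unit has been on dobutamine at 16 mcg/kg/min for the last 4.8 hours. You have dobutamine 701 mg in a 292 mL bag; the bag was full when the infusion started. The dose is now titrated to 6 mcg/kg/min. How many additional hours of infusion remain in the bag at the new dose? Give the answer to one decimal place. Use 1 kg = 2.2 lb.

6.4 hours

Initial rate:
Weight = 223 lb ÷ 2.2 lb/kg = 101.3636 kg
Dose = 16 mcg/kg/min × 101.3636 kg = 1621.818 mcg/min
1621.818 mcg/min × 60 min/hr = 97309.09 mcg/hr
Concentration = 701 mg ÷ 292 mL = 2.400685 mg/mL = 2400.685 mcg/mL
Rate = 97309.09 mcg/hr ÷ 2400.685 mcg/mL = 40.53389 mL/hr
Volume infused so far = 40.53389 mL/hr × 4.8 hr = 194.5627 mL
Volume remaining = 292 − 194.5627 = 97.43734 mL
New rate:
Dose = 6 mcg/kg/min × 101.3636 kg = 608.1818 mcg/min
608.1818 mcg/min × 60 min/hr = 36490.91 mcg/hr
Rate = 36490.91 mcg/hr ÷ 2400.685 mcg/mL = 15.20021 mL/hr
Time remaining = 97.43734 mL ÷ 15.20021 mL/hr = 6.410264 hr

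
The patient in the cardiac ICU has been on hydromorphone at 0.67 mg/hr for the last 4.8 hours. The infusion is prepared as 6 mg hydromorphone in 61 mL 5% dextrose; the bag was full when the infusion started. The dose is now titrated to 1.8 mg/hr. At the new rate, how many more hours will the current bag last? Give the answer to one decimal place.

1.5 hours

Initial rate:
Concentration = 6 mg ÷ 61 mL = 0.09836066 mg/mL
Rate = 0.67 mg/hr ÷ 0.09836066 mg/mL = 6.811667 mL/hr
Volume infused so far = 6.811667 mL/hr × 4.8 hr = 32.696 mL
Volume remaining = 61 − 32.696 = 28.304 mL
New rate:
Rate = 1.8 mg/hr ÷ 0.09836066 mg/mL = 18.3 mL/hr
Time remaining = 28.304 mL ÷ 18.3 mL/hr = 1.546667 hr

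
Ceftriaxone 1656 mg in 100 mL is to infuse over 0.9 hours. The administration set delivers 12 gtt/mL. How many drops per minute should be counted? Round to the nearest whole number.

100 mL ÷ (0.9 hr × 60 = 54 min) = 1.851852 mL/min
1.851852 mL/min × 12 gtt/mL = 22.22222 gtt/min

22 gtt/min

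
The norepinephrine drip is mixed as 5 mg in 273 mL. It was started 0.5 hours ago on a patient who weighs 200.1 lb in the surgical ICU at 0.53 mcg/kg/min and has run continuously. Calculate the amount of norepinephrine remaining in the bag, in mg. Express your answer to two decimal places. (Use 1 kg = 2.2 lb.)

3.55 mg

Weight = 200.1 lb ÷ 2.2 lb/kg = 90.95455 kg
Dose = 0.53 mcg/kg/min × 90.95455 kg = 48.20591 mcg/min
48.20591 mcg/min × 60 min/hr = 2892.355 mcg/hr
Concentration = 5 mg ÷ 273 mL = 0.01831502 mg/mL = 18.31502 mcg/mL
Rate = 2892.355 mcg/hr ÷ 18.31502 mcg/mL = 157.9226 mL/hr
Volume infused = 157.9226 mL/hr × 0.5 hr = 78.96128 mL
Volume remaining = 273 − 78.96128 = 194.0387 mL
Drug remaining = 194.0387 mL × 18.31502 mcg/mL = 3553.823 mcg = 3.553823 mg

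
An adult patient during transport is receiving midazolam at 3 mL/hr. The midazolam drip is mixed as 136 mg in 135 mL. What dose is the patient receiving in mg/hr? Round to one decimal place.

Concentration = 136 mg ÷ 135 mL = 1.007407 mg/mL
Drug rate = 3 mL/hr × 1.007407 mg/mL = 3.022222 mg/hr

3.0 mg/hr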